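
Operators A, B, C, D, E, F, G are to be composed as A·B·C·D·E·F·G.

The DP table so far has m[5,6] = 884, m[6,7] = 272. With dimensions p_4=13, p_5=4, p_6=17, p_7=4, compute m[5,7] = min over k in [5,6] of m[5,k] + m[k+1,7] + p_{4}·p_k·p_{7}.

480

m[5,7] = min over k∈[5,6] of m[5,k]+m[k+1,7]+p_{4}·p_k·p_{7}.
k=5: 0 + 272 + 13·4·4 = 480; k=6: 884 + 0 + 13·17·4 = 1768.
Minimum: 480 at k=5.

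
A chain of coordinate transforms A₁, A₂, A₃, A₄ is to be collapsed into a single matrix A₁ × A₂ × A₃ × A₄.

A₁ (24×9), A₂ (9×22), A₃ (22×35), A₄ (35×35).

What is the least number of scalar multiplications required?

Adjacent pairs: A₁A₂ = 24·9·22 = 4752; A₂A₃ = 9·22·35 = 6930; A₃A₄ = 22·35·35 = 26950.
Length 3: A₁..A₃: k=1: 0+6930+24·9·35=14490; k=2: 4752+0+24·22·35=23232 → min 14490 | A₂..A₄: k=2: 0+26950+9·22·35=33880; k=3: 6930+0+9·35·35=17955 → min 17955.
Length 4: A₁..A₄: k=1: 0+17955+24·9·35=25515; k=2: 4752+26950+24·22·35=50182; k=3: 14490+0+24·35·35=43890 → min 25515.
Optimal order: (A₁ × ((A₂ × A₃) × A₄)) with cost 25515.

25515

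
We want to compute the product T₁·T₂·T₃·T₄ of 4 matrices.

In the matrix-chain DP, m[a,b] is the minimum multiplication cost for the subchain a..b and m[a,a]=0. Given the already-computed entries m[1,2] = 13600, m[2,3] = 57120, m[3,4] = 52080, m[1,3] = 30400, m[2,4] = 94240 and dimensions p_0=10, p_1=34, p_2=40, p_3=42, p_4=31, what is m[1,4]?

m[1,4] = min over k∈[1,3] of m[1,k]+m[k+1,4]+p_{0}·p_k·p_{4}.
k=1: 0 + 94240 + 10·34·31 = 104780; k=2: 13600 + 52080 + 10·40·31 = 78080; k=3: 30400 + 0 + 10·42·31 = 43420.
Minimum: 43420 at k=3.

43420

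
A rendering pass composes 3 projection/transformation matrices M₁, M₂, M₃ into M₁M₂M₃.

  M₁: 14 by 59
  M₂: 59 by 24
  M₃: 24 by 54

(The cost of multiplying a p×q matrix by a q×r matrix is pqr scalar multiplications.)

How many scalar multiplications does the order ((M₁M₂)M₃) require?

(M₁M₂): 14×59 by 59×24 → 14×24, cost 14·59·24 = 19824
((M₁M₂)M₃): 14×24 by 24×54 → 14×54, cost 14·24·54 = 18144; cumulative 37968
Total: 37968 scalar multiplications.

37968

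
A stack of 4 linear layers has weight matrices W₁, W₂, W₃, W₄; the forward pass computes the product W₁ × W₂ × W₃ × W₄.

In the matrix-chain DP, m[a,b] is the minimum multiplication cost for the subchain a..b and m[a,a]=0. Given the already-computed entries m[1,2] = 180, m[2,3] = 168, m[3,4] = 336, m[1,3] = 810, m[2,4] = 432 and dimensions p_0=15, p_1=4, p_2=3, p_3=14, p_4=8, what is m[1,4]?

m[1,4] = min over k∈[1,3] of m[1,k]+m[k+1,4]+p_{0}·p_k·p_{4}.
k=1: 0 + 432 + 15·4·8 = 912; k=2: 180 + 336 + 15·3·8 = 876; k=3: 810 + 0 + 15·14·8 = 2490.
Minimum: 876 at k=2.

876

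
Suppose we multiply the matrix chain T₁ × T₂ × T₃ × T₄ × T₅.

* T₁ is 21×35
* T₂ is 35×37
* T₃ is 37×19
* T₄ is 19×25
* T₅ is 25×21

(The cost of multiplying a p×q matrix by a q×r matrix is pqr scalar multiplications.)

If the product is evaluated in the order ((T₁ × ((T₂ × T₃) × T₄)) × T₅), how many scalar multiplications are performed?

(T₂ × T₃): 35×37 by 37×19 → 35×19, cost 35·37·19 = 24605
((T₂ × T₃) × T₄): 35×19 by 19×25 → 35×25, cost 35·19·25 = 16625; cumulative 41230
(T₁ × ((T₂ × T₃) × T₄)): 21×35 by 35×25 → 21×25, cost 21·35·25 = 18375; cumulative 59605
((T₁ × ((T₂ × T₃) × T₄)) × T₅): 21×25 by 25×21 → 21×21, cost 21·25·21 = 11025; cumulative 70630
Total: 70630 scalar multiplications.

70630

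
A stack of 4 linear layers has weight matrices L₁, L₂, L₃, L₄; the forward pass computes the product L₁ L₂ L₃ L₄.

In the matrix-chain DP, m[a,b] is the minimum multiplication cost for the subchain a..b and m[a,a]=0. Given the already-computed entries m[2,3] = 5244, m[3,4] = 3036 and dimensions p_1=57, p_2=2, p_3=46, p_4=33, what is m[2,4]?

m[2,4] = min over k∈[2,3] of m[2,k]+m[k+1,4]+p_{1}·p_k·p_{4}.
k=2: 0 + 3036 + 57·2·33 = 6798; k=3: 5244 + 0 + 57·46·33 = 91770.
Minimum: 6798 at k=2.

6798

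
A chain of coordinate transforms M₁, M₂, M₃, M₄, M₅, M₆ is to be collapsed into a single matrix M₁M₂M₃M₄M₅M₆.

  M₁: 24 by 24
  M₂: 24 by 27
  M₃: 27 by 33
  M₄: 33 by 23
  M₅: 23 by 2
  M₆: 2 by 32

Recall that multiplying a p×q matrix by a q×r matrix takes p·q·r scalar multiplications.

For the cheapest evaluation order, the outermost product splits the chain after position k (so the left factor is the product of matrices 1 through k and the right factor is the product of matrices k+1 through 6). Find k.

5

Adjacent pairs: M₁M₂ = 24·24·27 = 15552; M₂M₃ = 24·27·33 = 21384; M₃M₄ = 27·33·23 = 20493; M₄M₅ = 33·23·2 = 1518; M₅M₆ = 23·2·32 = 1472.
Length 3: M₁..M₃: k=1: 0+21384+24·24·33=40392; k=2: 15552+0+24·27·33=36936 → min 36936 | M₂..M₄: k=2: 0+20493+24·27·23=35397; k=3: 21384+0+24·33·23=39600 → min 35397 | M₃..M₅: k=3: 0+1518+27·33·2=3300; k=4: 20493+0+27·23·2=21735 → min 3300 | M₄..M₆: k=4: 0+1472+33·23·32=25760; k=5: 1518+0+33·2·32=3630 → min 3630.
Length 4: M₁..M₄: k=1: 0+35397+24·24·23=48645; k=2: 15552+20493+24·27·23=50949; k=3: 36936+0+24·33·23=55152 → min 48645 | M₂..M₅: k=2: 0+3300+24·27·2=4596; k=3: 21384+1518+24·33·2=24486; k=4: 35397+0+24·23·2=36501 → min 4596 | M₃..M₆: k=3: 0+3630+27·33·32=32142; k=4: 20493+1472+27·23·32=41837; k=5: 3300+0+27·2·32=5028 → min 5028.
Length 5: M₁..M₅: k=1: 0+4596+24·24·2=5748; k=2: 15552+3300+24·27·2=20148; k=3: 36936+1518+24·33·2=40038; k=4: 48645+0+24·23·2=49749 → min 5748 | M₂..M₆: k=2: 0+5028+24·27·32=25764; k=3: 21384+3630+24·33·32=50358; k=4: 35397+1472+24·23·32=54533; k=5: 4596+0+24·2·32=6132 → min 6132.
Top-level splits: k=1: (M₁..M₁)·(M₂..M₆) → 0+6132+24·24·32 = 24564; k=2: (M₁..M₂)·(M₃..M₆) → 15552+5028+24·27·32 = 41316; k=3: (M₁..M₃)·(M₄..M₆) → 36936+3630+24·33·32 = 65910; k=4: (M₁..M₄)·(M₅..M₆) → 48645+1472+24·23·32 = 67781; k=5: (M₁..M₅)·(M₆..M₆) → 5748+0+24·2·32 = 7284.
Best split is after M₅, i.e. k = 5.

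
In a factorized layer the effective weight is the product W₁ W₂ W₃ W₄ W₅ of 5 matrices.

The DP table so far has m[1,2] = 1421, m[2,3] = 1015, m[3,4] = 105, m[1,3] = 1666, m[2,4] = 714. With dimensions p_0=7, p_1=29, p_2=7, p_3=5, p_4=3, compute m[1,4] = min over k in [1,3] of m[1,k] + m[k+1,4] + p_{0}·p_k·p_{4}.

m[1,4] = min over k∈[1,3] of m[1,k]+m[k+1,4]+p_{0}·p_k·p_{4}.
k=1: 0 + 714 + 7·29·3 = 1323; k=2: 1421 + 105 + 7·7·3 = 1673; k=3: 1666 + 0 + 7·5·3 = 1771.
Minimum: 1323 at k=1.

1323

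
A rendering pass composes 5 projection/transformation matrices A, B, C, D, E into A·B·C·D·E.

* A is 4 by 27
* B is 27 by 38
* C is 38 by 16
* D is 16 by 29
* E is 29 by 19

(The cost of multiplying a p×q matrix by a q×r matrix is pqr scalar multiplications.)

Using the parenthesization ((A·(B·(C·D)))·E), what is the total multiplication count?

52722

(C·D): 38×16 by 16×29 → 38×29, cost 38·16·29 = 17632
(B·(C·D)): 27×38 by 38×29 → 27×29, cost 27·38·29 = 29754; cumulative 47386
(A·(B·(C·D))): 4×27 by 27×29 → 4×29, cost 4·27·29 = 3132; cumulative 50518
((A·(B·(C·D)))·E): 4×29 by 29×19 → 4×19, cost 4·29·19 = 2204; cumulative 52722
Total: 52722 scalar multiplications.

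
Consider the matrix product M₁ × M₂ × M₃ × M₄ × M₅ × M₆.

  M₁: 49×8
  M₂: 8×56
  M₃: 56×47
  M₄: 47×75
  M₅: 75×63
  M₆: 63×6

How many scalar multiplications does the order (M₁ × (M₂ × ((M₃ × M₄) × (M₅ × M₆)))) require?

(M₃ × M₄): 56×47 by 47×75 → 56×75, cost 56·47·75 = 197400
(M₅ × M₆): 75×63 by 63×6 → 75×6, cost 75·63·6 = 28350
((M₃ × M₄) × (M₅ × M₆)): 56×75 by 75×6 → 56×6, cost 56·75·6 = 25200; cumulative 250950
(M₂ × ((M₃ × M₄) × (M₅ × M₆))): 8×56 by 56×6 → 8×6, cost 8·56·6 = 2688; cumulative 253638
(M₁ × (M₂ × ((M₃ × M₄) × (M₅ × M₆)))): 49×8 by 8×6 → 49×6, cost 49·8·6 = 2352; cumulative 255990
Total: 255990 scalar multiplications.

255990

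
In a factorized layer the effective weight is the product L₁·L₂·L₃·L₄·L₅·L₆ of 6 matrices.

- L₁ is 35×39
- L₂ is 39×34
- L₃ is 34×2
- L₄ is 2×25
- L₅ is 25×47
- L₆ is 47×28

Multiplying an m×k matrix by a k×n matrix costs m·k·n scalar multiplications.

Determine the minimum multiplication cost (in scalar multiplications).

Adjacent pairs: L₁L₂ = 35·39·34 = 46410; L₂L₃ = 39·34·2 = 2652; L₃L₄ = 34·2·25 = 1700; L₄L₅ = 2·25·47 = 2350; L₅L₆ = 25·47·28 = 32900.
Length 3: L₁..L₃: k=1: 0+2652+35·39·2=5382; k=2: 46410+0+35·34·2=48790 → min 5382 | L₂..L₄: k=2: 0+1700+39·34·25=34850; k=3: 2652+0+39·2·25=4602 → min 4602 | L₃..L₅: k=3: 0+2350+34·2·47=5546; k=4: 1700+0+34·25·47=41650 → min 5546 | L₄..L₆: k=4: 0+32900+2·25·28=34300; k=5: 2350+0+2·47·28=4982 → min 4982.
Length 4: L₁..L₄: k=1: 0+4602+35·39·25=38727; k=2: 46410+1700+35·34·25=77860; k=3: 5382+0+35·2·25=7132 → min 7132 | L₂..L₅: k=2: 0+5546+39·34·47=67868; k=3: 2652+2350+39·2·47=8668; k=4: 4602+0+39·25·47=50427 → min 8668 | L₃..L₆: k=3: 0+4982+34·2·28=6886; k=4: 1700+32900+34·25·28=58400; k=5: 5546+0+34·47·28=50290 → min 6886.
Length 5: L₁..L₅: k=1: 0+8668+35·39·47=72823; k=2: 46410+5546+35·34·47=107886; k=3: 5382+2350+35·2·47=11022; k=4: 7132+0+35·25·47=48257 → min 11022 | L₂..L₆: k=2: 0+6886+39·34·28=44014; k=3: 2652+4982+39·2·28=9818; k=4: 4602+32900+39·25·28=64802; k=5: 8668+0+39·47·28=59992 → min 9818.
Length 6: L₁..L₆: k=1: 0+9818+35·39·28=48038; k=2: 46410+6886+35·34·28=86616; k=3: 5382+4982+35·2·28=12324; k=4: 7132+32900+35·25·28=64532; k=5: 11022+0+35·47·28=57082 → min 12324.
Optimal order: ((L₁·(L₂·L₃))·((L₄·L₅)·L₆)) with cost 12324.

12324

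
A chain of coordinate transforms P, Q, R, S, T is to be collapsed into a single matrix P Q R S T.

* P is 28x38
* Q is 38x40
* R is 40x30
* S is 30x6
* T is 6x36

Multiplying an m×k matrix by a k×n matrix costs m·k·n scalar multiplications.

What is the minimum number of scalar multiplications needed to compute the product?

28752

Adjacent pairs: PQ = 28·38·40 = 42560; QR = 38·40·30 = 45600; RS = 40·30·6 = 7200; ST = 30·6·36 = 6480.
Length 3: P..R: k=1: 0+45600+28·38·30=77520; k=2: 42560+0+28·40·30=76160 → min 76160 | Q..S: k=2: 0+7200+38·40·6=16320; k=3: 45600+0+38·30·6=52440 → min 16320 | R..T: k=3: 0+6480+40·30·36=49680; k=4: 7200+0+40·6·36=15840 → min 15840.
Length 4: P..S: k=1: 0+16320+28·38·6=22704; k=2: 42560+7200+28·40·6=56480; k=3: 76160+0+28·30·6=81200 → min 22704 | Q..T: k=2: 0+15840+38·40·36=70560; k=3: 45600+6480+38·30·36=93120; k=4: 16320+0+38·6·36=24528 → min 24528.
Length 5: P..T: k=1: 0+24528+28·38·36=62832; k=2: 42560+15840+28·40·36=98720; k=3: 76160+6480+28·30·36=112880; k=4: 22704+0+28·6·36=28752 → min 28752.
Optimal order: ((P (Q (R S))) T) with cost 28752.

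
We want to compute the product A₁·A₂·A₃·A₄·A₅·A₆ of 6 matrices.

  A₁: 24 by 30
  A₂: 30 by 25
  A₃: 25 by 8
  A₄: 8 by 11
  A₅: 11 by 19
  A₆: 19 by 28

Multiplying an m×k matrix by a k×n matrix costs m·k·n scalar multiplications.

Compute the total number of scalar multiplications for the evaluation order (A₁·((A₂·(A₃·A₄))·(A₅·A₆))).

(A₃·A₄): 25×8 by 8×11 → 25×11, cost 25·8·11 = 2200
(A₂·(A₃·A₄)): 30×25 by 25×11 → 30×11, cost 30·25·11 = 8250; cumulative 10450
(A₅·A₆): 11×19 by 19×28 → 11×28, cost 11·19·28 = 5852
((A₂·(A₃·A₄))·(A₅·A₆)): 30×11 by 11×28 → 30×28, cost 30·11·28 = 9240; cumulative 25542
(A₁·((A₂·(A₃·A₄))·(A₅·A₆))): 24×30 by 30×28 → 24×28, cost 24·30·28 = 20160; cumulative 45702
Total: 45702 scalar multiplications.

45702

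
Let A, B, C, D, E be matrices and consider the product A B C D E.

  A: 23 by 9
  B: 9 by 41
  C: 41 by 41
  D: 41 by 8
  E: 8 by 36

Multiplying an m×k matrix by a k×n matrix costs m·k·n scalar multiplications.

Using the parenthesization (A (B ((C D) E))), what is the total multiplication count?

45992

(C D): 41×41 by 41×8 → 41×8, cost 41·41·8 = 13448
((C D) E): 41×8 by 8×36 → 41×36, cost 41·8·36 = 11808; cumulative 25256
(B ((C D) E)): 9×41 by 41×36 → 9×36, cost 9·41·36 = 13284; cumulative 38540
(A (B ((C D) E))): 23×9 by 9×36 → 23×36, cost 23·9·36 = 7452; cumulative 45992
Total: 45992 scalar multiplications.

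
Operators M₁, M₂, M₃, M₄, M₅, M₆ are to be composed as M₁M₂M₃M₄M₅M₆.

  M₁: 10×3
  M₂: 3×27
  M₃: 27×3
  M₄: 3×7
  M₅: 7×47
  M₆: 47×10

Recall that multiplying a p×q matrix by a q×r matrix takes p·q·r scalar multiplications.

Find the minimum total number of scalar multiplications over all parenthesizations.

Adjacent pairs: M₁M₂ = 10·3·27 = 810; M₂M₃ = 3·27·3 = 243; M₃M₄ = 27·3·7 = 567; M₄M₅ = 3·7·47 = 987; M₅M₆ = 7·47·10 = 3290.
Length 3: M₁..M₃: k=1: 0+243+10·3·3=333; k=2: 810+0+10·27·3=1620 → min 333 | M₂..M₄: k=2: 0+567+3·27·7=1134; k=3: 243+0+3·3·7=306 → min 306 | M₃..M₅: k=3: 0+987+27·3·47=4794; k=4: 567+0+27·7·47=9450 → min 4794 | M₄..M₆: k=4: 0+3290+3·7·10=3500; k=5: 987+0+3·47·10=2397 → min 2397.
Length 4: M₁..M₄: k=1: 0+306+10·3·7=516; k=2: 810+567+10·27·7=3267; k=3: 333+0+10·3·7=543 → min 516 | M₂..M₅: k=2: 0+4794+3·27·47=8601; k=3: 243+987+3·3·47=1653; k=4: 306+0+3·7·47=1293 → min 1293 | M₃..M₆: k=3: 0+2397+27·3·10=3207; k=4: 567+3290+27·7·10=5747; k=5: 4794+0+27·47·10=17484 → min 3207.
Length 5: M₁..M₅: k=1: 0+1293+10·3·47=2703; k=2: 810+4794+10·27·47=18294; k=3: 333+987+10·3·47=2730; k=4: 516+0+10·7·47=3806 → min 2703 | M₂..M₆: k=2: 0+3207+3·27·10=4017; k=3: 243+2397+3·3·10=2730; k=4: 306+3290+3·7·10=3806; k=5: 1293+0+3·47·10=2703 → min 2703.
Length 6: M₁..M₆: k=1: 0+2703+10·3·10=3003; k=2: 810+3207+10·27·10=6717; k=3: 333+2397+10·3·10=3030; k=4: 516+3290+10·7·10=4506; k=5: 2703+0+10·47·10=7403 → min 3003.
Optimal order: (M₁((((M₂M₃)M₄)M₅)M₆)) with cost 3003.

3003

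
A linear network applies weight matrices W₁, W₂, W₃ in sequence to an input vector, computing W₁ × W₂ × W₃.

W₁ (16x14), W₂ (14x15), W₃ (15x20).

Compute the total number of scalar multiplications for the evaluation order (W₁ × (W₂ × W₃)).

(W₂ × W₃): 14×15 by 15×20 → 14×20, cost 14·15·20 = 4200
(W₁ × (W₂ × W₃)): 16×14 by 14×20 → 16×20, cost 16·14·20 = 4480; cumulative 8680
Total: 8680 scalar multiplications.

8680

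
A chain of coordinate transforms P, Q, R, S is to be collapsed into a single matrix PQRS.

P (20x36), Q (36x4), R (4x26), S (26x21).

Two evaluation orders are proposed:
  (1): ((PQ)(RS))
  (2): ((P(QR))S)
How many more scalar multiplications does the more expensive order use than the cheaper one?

Order (1) = ((PQ)(RS)): (PQ): 20×36 by 36×4 → 20×4, cost 20·36·4 = 2880; (RS): 4×26 by 26×21 → 4×21, cost 4·26·21 = 2184; ((PQ)(RS)): 20×4 by 4×21 → 20×21, cost 20·4·21 = 1680; cumulative 6744. Total 6744.
Order (2) = ((P(QR))S): (QR): 36×4 by 4×26 → 36×26, cost 36·4·26 = 3744; (P(QR)): 20×36 by 36×26 → 20×26, cost 20·36·26 = 18720; cumulative 22464; ((P(QR))S): 20×26 by 26×21 → 20×21, cost 20·26·21 = 10920; cumulative 33384. Total 33384.
Difference: |6744 − 33384| = 26640.

26640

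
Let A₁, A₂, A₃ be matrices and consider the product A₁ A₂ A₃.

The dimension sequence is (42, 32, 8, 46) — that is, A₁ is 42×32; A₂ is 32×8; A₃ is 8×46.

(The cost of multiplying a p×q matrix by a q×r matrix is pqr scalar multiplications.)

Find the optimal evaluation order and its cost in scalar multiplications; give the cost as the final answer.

26208

(A₁ (A₂ A₃)): cost 73600.
((A₁ A₂) A₃): cost 26208.
Optimal: ((A₁ A₂) A₃) with cost 26208.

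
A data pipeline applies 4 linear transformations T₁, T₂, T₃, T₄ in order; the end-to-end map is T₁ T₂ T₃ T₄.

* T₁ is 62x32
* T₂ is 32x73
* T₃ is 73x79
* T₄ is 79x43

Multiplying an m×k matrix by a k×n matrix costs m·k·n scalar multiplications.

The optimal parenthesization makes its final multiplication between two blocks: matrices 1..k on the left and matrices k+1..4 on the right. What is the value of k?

Adjacent pairs: T₁T₂ = 62·32·73 = 144832; T₂T₃ = 32·73·79 = 184544; T₃T₄ = 73·79·43 = 247981.
Length 3: T₁..T₃: k=1: 0+184544+62·32·79=341280; k=2: 144832+0+62·73·79=502386 → min 341280 | T₂..T₄: k=2: 0+247981+32·73·43=348429; k=3: 184544+0+32·79·43=293248 → min 293248.
Top-level splits: k=1: (T₁..T₁)·(T₂..T₄) → 0+293248+62·32·43 = 378560; k=2: (T₁..T₂)·(T₃..T₄) → 144832+247981+62·73·43 = 587431; k=3: (T₁..T₃)·(T₄..T₄) → 341280+0+62·79·43 = 551894.
Best split is after T₁, i.e. k = 1.

1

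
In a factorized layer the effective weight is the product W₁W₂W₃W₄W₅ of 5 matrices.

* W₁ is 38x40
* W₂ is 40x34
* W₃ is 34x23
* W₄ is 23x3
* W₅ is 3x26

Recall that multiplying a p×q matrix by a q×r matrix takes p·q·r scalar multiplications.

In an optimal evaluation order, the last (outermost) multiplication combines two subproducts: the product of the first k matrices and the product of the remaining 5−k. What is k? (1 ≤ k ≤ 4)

Adjacent pairs: W₁W₂ = 38·40·34 = 51680; W₂W₃ = 40·34·23 = 31280; W₃W₄ = 34·23·3 = 2346; W₄W₅ = 23·3·26 = 1794.
Length 3: W₁..W₃: k=1: 0+31280+38·40·23=66240; k=2: 51680+0+38·34·23=81396 → min 66240 | W₂..W₄: k=2: 0+2346+40·34·3=6426; k=3: 31280+0+40·23·3=34040 → min 6426 | W₃..W₅: k=3: 0+1794+34·23·26=22126; k=4: 2346+0+34·3·26=4998 → min 4998.
Length 4: W₁..W₄: k=1: 0+6426+38·40·3=10986; k=2: 51680+2346+38·34·3=57902; k=3: 66240+0+38·23·3=68862 → min 10986 | W₂..W₅: k=2: 0+4998+40·34·26=40358; k=3: 31280+1794+40·23·26=56994; k=4: 6426+0+40·3·26=9546 → min 9546.
Top-level splits: k=1: (W₁..W₁)·(W₂..W₅) → 0+9546+38·40·26 = 49066; k=2: (W₁..W₂)·(W₃..W₅) → 51680+4998+38·34·26 = 90270; k=3: (W₁..W₃)·(W₄..W₅) → 66240+1794+38·23·26 = 90758; k=4: (W₁..W₄)·(W₅..W₅) → 10986+0+38·3·26 = 13950.
Best split is after W₄, i.e. k = 4.

4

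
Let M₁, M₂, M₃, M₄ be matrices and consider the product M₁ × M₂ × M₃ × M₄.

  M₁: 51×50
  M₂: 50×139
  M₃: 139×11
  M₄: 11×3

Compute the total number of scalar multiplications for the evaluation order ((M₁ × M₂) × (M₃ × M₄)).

380304

(M₁ × M₂): 51×50 by 50×139 → 51×139, cost 51·50·139 = 354450
(M₃ × M₄): 139×11 by 11×3 → 139×3, cost 139·11·3 = 4587
((M₁ × M₂) × (M₃ × M₄)): 51×139 by 139×3 → 51×3, cost 51·139·3 = 21267; cumulative 380304
Total: 380304 scalar multiplications.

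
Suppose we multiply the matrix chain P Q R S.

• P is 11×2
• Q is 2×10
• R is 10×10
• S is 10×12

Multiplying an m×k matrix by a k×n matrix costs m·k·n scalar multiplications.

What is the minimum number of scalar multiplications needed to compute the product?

704

Adjacent pairs: PQ = 11·2·10 = 220; QR = 2·10·10 = 200; RS = 10·10·12 = 1200.
Length 3: P..R: k=1: 0+200+11·2·10=420; k=2: 220+0+11·10·10=1320 → min 420 | Q..S: k=2: 0+1200+2·10·12=1440; k=3: 200+0+2·10·12=440 → min 440.
Length 4: P..S: k=1: 0+440+11·2·12=704; k=2: 220+1200+11·10·12=2740; k=3: 420+0+11·10·12=1740 → min 704.
Optimal order: (P ((Q R) S)) with cost 704.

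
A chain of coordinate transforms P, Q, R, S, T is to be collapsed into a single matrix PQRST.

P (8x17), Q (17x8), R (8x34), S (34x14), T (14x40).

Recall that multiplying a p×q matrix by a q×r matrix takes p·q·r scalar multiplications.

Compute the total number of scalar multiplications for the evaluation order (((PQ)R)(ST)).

33184

(PQ): 8×17 by 17×8 → 8×8, cost 8·17·8 = 1088
((PQ)R): 8×8 by 8×34 → 8×34, cost 8·8·34 = 2176; cumulative 3264
(ST): 34×14 by 14×40 → 34×40, cost 34·14·40 = 19040
(((PQ)R)(ST)): 8×34 by 34×40 → 8×40, cost 8·34·40 = 10880; cumulative 33184
Total: 33184 scalar multiplications.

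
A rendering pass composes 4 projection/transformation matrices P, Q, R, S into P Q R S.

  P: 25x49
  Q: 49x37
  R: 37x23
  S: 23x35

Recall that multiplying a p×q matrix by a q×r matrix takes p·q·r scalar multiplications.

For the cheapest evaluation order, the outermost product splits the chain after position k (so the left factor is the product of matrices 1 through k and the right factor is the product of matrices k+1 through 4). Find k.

Adjacent pairs: PQ = 25·49·37 = 45325; QR = 49·37·23 = 41699; RS = 37·23·35 = 29785.
Length 3: P..R: k=1: 0+41699+25·49·23=69874; k=2: 45325+0+25·37·23=66600 → min 66600 | Q..S: k=2: 0+29785+49·37·35=93240; k=3: 41699+0+49·23·35=81144 → min 81144.
Top-level splits: k=1: (P..P)·(Q..S) → 0+81144+25·49·35 = 124019; k=2: (P..Q)·(R..S) → 45325+29785+25·37·35 = 107485; k=3: (P..R)·(S..S) → 66600+0+25·23·35 = 86725.
Best split is after R, i.e. k = 3.

3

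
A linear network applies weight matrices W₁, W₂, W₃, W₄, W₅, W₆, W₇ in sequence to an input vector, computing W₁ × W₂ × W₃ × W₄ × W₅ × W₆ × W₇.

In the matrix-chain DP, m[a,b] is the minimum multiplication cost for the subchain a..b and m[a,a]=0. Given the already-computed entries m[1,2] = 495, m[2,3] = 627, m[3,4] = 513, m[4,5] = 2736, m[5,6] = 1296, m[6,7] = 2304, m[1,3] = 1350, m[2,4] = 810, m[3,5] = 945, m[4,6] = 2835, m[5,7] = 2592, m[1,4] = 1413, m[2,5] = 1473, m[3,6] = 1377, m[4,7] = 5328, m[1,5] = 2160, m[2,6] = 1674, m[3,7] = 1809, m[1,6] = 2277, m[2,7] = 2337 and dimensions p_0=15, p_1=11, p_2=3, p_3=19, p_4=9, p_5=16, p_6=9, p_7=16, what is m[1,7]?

m[1,7] = min over k∈[1,6] of m[1,k]+m[k+1,7]+p_{0}·p_k·p_{7}.
k=1: 0 + 2337 + 15·11·16 = 4977; k=2: 495 + 1809 + 15·3·16 = 3024; k=3: 1350 + 5328 + 15·19·16 = 11238; k=4: 1413 + 2592 + 15·9·16 = 6165; k=5: 2160 + 2304 + 15·16·16 = 8304; k=6: 2277 + 0 + 15·9·16 = 4437.
Minimum: 3024 at k=2.

3024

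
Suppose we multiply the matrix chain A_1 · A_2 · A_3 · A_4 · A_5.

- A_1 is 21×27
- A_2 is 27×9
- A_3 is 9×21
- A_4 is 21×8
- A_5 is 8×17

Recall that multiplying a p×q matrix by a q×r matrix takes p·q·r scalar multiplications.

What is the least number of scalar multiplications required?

Adjacent pairs: A_1A_2 = 21·27·9 = 5103; A_2A_3 = 27·9·21 = 5103; A_3A_4 = 9·21·8 = 1512; A_4A_5 = 21·8·17 = 2856.
Length 3: A_1..A_3: k=1: 0+5103+21·27·21=17010; k=2: 5103+0+21·9·21=9072 → min 9072 | A_2..A_4: k=2: 0+1512+27·9·8=3456; k=3: 5103+0+27·21·8=9639 → min 3456 | A_3..A_5: k=3: 0+2856+9·21·17=6069; k=4: 1512+0+9·8·17=2736 → min 2736.
Length 4: A_1..A_4: k=1: 0+3456+21·27·8=7992; k=2: 5103+1512+21·9·8=8127; k=3: 9072+0+21·21·8=12600 → min 7992 | A_2..A_5: k=2: 0+2736+27·9·17=6867; k=3: 5103+2856+27·21·17=17598; k=4: 3456+0+27·8·17=7128 → min 6867.
Length 5: A_1..A_5: k=1: 0+6867+21·27·17=16506; k=2: 5103+2736+21·9·17=11052; k=3: 9072+2856+21·21·17=19425; k=4: 7992+0+21·8·17=10848 → min 10848.
Optimal order: ((A_1 · (A_2 · (A_3 · A_4))) · A_5) with cost 10848.

10848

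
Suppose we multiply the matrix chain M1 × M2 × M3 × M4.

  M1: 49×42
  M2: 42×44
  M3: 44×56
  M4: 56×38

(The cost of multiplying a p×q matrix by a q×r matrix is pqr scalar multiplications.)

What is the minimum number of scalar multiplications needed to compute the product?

242060

Adjacent pairs: M1M2 = 49·42·44 = 90552; M2M3 = 42·44·56 = 103488; M3M4 = 44·56·38 = 93632.
Length 3: M1..M3: k=1: 0+103488+49·42·56=218736; k=2: 90552+0+49·44·56=211288 → min 211288 | M2..M4: k=2: 0+93632+42·44·38=163856; k=3: 103488+0+42·56·38=192864 → min 163856.
Length 4: M1..M4: k=1: 0+163856+49·42·38=242060; k=2: 90552+93632+49·44·38=266112; k=3: 211288+0+49·56·38=315560 → min 242060.
Optimal order: (M1 × (M2 × (M3 × M4))) with cost 242060.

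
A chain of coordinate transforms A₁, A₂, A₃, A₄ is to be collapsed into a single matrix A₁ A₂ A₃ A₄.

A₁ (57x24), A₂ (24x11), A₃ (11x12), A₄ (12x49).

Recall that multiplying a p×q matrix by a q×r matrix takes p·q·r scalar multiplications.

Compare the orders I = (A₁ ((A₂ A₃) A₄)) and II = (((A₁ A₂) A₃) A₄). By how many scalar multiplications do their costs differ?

Order I = (A₁ ((A₂ A₃) A₄)): (A₂ A₃): 24×11 by 11×12 → 24×12, cost 24·11·12 = 3168; ((A₂ A₃) A₄): 24×12 by 12×49 → 24×49, cost 24·12·49 = 14112; cumulative 17280; (A₁ ((A₂ A₃) A₄)): 57×24 by 24×49 → 57×49, cost 57·24·49 = 67032; cumulative 84312. Total 84312.
Order II = (((A₁ A₂) A₃) A₄): (A₁ A₂): 57×24 by 24×11 → 57×11, cost 57·24·11 = 15048; ((A₁ A₂) A₃): 57×11 by 11×12 → 57×12, cost 57·11·12 = 7524; cumulative 22572; (((A₁ A₂) A₃) A₄): 57×12 by 12×49 → 57×49, cost 57·12·49 = 33516; cumulative 56088. Total 56088.
Difference: |84312 − 56088| = 28224.

28224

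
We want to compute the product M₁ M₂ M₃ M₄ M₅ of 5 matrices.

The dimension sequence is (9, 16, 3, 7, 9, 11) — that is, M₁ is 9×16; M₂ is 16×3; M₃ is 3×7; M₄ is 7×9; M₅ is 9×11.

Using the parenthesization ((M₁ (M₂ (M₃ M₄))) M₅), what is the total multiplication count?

(M₃ M₄): 3×7 by 7×9 → 3×9, cost 3·7·9 = 189
(M₂ (M₃ M₄)): 16×3 by 3×9 → 16×9, cost 16·3·9 = 432; cumulative 621
(M₁ (M₂ (M₃ M₄))): 9×16 by 16×9 → 9×9, cost 9·16·9 = 1296; cumulative 1917
((M₁ (M₂ (M₃ M₄))) M₅): 9×9 by 9×11 → 9×11, cost 9·9·11 = 891; cumulative 2808
Total: 2808 scalar multiplications.

2808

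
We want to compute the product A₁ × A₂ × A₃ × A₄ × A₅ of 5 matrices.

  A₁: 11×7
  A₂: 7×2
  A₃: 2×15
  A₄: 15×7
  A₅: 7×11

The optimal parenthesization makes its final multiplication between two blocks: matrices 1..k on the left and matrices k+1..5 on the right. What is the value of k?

Adjacent pairs: A₁A₂ = 11·7·2 = 154; A₂A₃ = 7·2·15 = 210; A₃A₄ = 2·15·7 = 210; A₄A₅ = 15·7·11 = 1155.
Length 3: A₁..A₃: k=1: 0+210+11·7·15=1365; k=2: 154+0+11·2·15=484 → min 484 | A₂..A₄: k=2: 0+210+7·2·7=308; k=3: 210+0+7·15·7=945 → min 308 | A₃..A₅: k=3: 0+1155+2·15·11=1485; k=4: 210+0+2·7·11=364 → min 364.
Length 4: A₁..A₄: k=1: 0+308+11·7·7=847; k=2: 154+210+11·2·7=518; k=3: 484+0+11·15·7=1639 → min 518 | A₂..A₅: k=2: 0+364+7·2·11=518; k=3: 210+1155+7·15·11=2520; k=4: 308+0+7·7·11=847 → min 518.
Top-level splits: k=1: (A₁..A₁)·(A₂..A₅) → 0+518+11·7·11 = 1365; k=2: (A₁..A₂)·(A₃..A₅) → 154+364+11·2·11 = 760; k=3: (A₁..A₃)·(A₄..A₅) → 484+1155+11·15·11 = 3454; k=4: (A₁..A₄)·(A₅..A₅) → 518+0+11·7·11 = 1365.
Best split is after A₂, i.e. k = 2.

2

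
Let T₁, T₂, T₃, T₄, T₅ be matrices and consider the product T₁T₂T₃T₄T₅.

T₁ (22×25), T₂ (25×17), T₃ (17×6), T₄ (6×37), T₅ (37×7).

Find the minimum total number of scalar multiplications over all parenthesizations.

8328

Adjacent pairs: T₁T₂ = 22·25·17 = 9350; T₂T₃ = 25·17·6 = 2550; T₃T₄ = 17·6·37 = 3774; T₄T₅ = 6·37·7 = 1554.
Length 3: T₁..T₃: k=1: 0+2550+22·25·6=5850; k=2: 9350+0+22·17·6=11594 → min 5850 | T₂..T₄: k=2: 0+3774+25·17·37=19499; k=3: 2550+0+25·6·37=8100 → min 8100 | T₃..T₅: k=3: 0+1554+17·6·7=2268; k=4: 3774+0+17·37·7=8177 → min 2268.
Length 4: T₁..T₄: k=1: 0+8100+22·25·37=28450; k=2: 9350+3774+22·17·37=26962; k=3: 5850+0+22·6·37=10734 → min 10734 | T₂..T₅: k=2: 0+2268+25·17·7=5243; k=3: 2550+1554+25·6·7=5154; k=4: 8100+0+25·37·7=14575 → min 5154.
Length 5: T₁..T₅: k=1: 0+5154+22·25·7=9004; k=2: 9350+2268+22·17·7=14236; k=3: 5850+1554+22·6·7=8328; k=4: 10734+0+22·37·7=16432 → min 8328.
Optimal order: ((T₁(T₂T₃))(T₄T₅)) with cost 8328.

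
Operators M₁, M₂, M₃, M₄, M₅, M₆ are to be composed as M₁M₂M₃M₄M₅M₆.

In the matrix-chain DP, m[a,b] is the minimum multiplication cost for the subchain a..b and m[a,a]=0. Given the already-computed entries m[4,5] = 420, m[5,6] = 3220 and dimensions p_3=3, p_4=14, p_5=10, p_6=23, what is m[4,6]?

m[4,6] = min over k∈[4,5] of m[4,k]+m[k+1,6]+p_{3}·p_k·p_{6}.
k=4: 0 + 3220 + 3·14·23 = 4186; k=5: 420 + 0 + 3·10·23 = 1110.
Minimum: 1110 at k=5.

1110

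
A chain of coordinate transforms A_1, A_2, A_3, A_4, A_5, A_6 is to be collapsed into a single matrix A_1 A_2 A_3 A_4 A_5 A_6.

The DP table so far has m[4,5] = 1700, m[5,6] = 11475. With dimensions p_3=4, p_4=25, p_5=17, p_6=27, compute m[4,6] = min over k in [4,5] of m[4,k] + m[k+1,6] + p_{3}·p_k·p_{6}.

m[4,6] = min over k∈[4,5] of m[4,k]+m[k+1,6]+p_{3}·p_k·p_{6}.
k=4: 0 + 11475 + 4·25·27 = 14175; k=5: 1700 + 0 + 4·17·27 = 3536.
Minimum: 3536 at k=5.

3536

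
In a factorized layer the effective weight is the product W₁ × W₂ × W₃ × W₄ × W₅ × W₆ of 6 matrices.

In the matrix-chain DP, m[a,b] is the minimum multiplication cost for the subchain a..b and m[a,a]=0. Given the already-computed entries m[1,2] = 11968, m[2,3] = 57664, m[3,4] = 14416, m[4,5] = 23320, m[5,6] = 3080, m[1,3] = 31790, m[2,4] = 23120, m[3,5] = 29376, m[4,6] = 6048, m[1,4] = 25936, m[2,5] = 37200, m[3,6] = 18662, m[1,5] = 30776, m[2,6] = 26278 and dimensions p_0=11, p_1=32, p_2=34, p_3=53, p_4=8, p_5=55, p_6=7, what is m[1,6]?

m[1,6] = min over k∈[1,5] of m[1,k]+m[k+1,6]+p_{0}·p_k·p_{6}.
k=1: 0 + 26278 + 11·32·7 = 28742; k=2: 11968 + 18662 + 11·34·7 = 33248; k=3: 31790 + 6048 + 11·53·7 = 41919; k=4: 25936 + 3080 + 11·8·7 = 29632; k=5: 30776 + 0 + 11·55·7 = 35011.
Minimum: 28742 at k=1.

28742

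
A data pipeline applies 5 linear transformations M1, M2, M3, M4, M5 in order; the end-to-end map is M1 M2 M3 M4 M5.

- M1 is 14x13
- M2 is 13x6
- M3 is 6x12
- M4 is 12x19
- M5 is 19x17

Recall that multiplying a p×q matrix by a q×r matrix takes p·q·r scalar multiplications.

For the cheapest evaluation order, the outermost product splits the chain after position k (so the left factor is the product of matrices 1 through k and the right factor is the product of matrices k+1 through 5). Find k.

2

Adjacent pairs: M1M2 = 14·13·6 = 1092; M2M3 = 13·6·12 = 936; M3M4 = 6·12·19 = 1368; M4M5 = 12·19·17 = 3876.
Length 3: M1..M3: k=1: 0+936+14·13·12=3120; k=2: 1092+0+14·6·12=2100 → min 2100 | M2..M4: k=2: 0+1368+13·6·19=2850; k=3: 936+0+13·12·19=3900 → min 2850 | M3..M5: k=3: 0+3876+6·12·17=5100; k=4: 1368+0+6·19·17=3306 → min 3306.
Length 4: M1..M4: k=1: 0+2850+14·13·19=6308; k=2: 1092+1368+14·6·19=4056; k=3: 2100+0+14·12·19=5292 → min 4056 | M2..M5: k=2: 0+3306+13·6·17=4632; k=3: 936+3876+13·12·17=7464; k=4: 2850+0+13·19·17=7049 → min 4632.
Top-level splits: k=1: (M1..M1)·(M2..M5) → 0+4632+14·13·17 = 7726; k=2: (M1..M2)·(M3..M5) → 1092+3306+14·6·17 = 5826; k=3: (M1..M3)·(M4..M5) → 2100+3876+14·12·17 = 8832; k=4: (M1..M4)·(M5..M5) → 4056+0+14·19·17 = 8578.
Best split is after M2, i.e. k = 2.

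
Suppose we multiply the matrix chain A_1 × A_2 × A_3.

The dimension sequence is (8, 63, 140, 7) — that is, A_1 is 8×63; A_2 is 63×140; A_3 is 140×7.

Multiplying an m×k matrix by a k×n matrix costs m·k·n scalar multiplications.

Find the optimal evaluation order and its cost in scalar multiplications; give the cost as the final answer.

65268

(A_1 × (A_2 × A_3)): cost 65268.
((A_1 × A_2) × A_3): cost 78400.
Optimal: (A_1 × (A_2 × A_3)) with cost 65268.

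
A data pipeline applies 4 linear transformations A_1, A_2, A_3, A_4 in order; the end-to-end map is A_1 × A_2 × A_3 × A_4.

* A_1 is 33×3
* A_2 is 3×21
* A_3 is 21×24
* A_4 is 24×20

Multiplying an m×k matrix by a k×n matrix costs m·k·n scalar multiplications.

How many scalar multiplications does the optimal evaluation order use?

4932

Adjacent pairs: A_1A_2 = 33·3·21 = 2079; A_2A_3 = 3·21·24 = 1512; A_3A_4 = 21·24·20 = 10080.
Length 3: A_1..A_3: k=1: 0+1512+33·3·24=3888; k=2: 2079+0+33·21·24=18711 → min 3888 | A_2..A_4: k=2: 0+10080+3·21·20=11340; k=3: 1512+0+3·24·20=2952 → min 2952.
Length 4: A_1..A_4: k=1: 0+2952+33·3·20=4932; k=2: 2079+10080+33·21·20=26019; k=3: 3888+0+33·24·20=19728 → min 4932.
Optimal order: (A_1 × ((A_2 × A_3) × A_4)) with cost 4932.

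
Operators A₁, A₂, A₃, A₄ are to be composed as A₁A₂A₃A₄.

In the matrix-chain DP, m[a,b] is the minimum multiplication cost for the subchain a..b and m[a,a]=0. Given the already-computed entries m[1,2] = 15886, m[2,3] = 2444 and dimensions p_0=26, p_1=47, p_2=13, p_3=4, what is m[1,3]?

7332

m[1,3] = min over k∈[1,2] of m[1,k]+m[k+1,3]+p_{0}·p_k·p_{3}.
k=1: 0 + 2444 + 26·47·4 = 7332; k=2: 15886 + 0 + 26·13·4 = 17238.
Minimum: 7332 at k=1.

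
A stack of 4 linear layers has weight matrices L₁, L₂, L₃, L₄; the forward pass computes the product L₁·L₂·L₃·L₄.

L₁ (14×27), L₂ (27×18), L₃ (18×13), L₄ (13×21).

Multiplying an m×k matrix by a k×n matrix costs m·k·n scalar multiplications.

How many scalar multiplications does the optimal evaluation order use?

Adjacent pairs: L₁L₂ = 14·27·18 = 6804; L₂L₃ = 27·18·13 = 6318; L₃L₄ = 18·13·21 = 4914.
Length 3: L₁..L₃: k=1: 0+6318+14·27·13=11232; k=2: 6804+0+14·18·13=10080 → min 10080 | L₂..L₄: k=2: 0+4914+27·18·21=15120; k=3: 6318+0+27·13·21=13689 → min 13689.
Length 4: L₁..L₄: k=1: 0+13689+14·27·21=21627; k=2: 6804+4914+14·18·21=17010; k=3: 10080+0+14·13·21=13902 → min 13902.
Optimal order: (((L₁·L₂)·L₃)·L₄) with cost 13902.

13902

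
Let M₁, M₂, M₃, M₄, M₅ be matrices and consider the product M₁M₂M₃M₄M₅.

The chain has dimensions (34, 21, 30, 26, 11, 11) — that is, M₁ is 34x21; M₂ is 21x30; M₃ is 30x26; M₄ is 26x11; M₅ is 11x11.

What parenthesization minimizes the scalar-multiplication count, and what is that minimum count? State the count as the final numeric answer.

25905

Adjacent pairs: M₁M₂ = 34·21·30 = 21420; M₂M₃ = 21·30·26 = 16380; M₃M₄ = 30·26·11 = 8580; M₄M₅ = 26·11·11 = 3146.
Length 3: M₁..M₃: k=1: 0+16380+34·21·26=34944; k=2: 21420+0+34·30·26=47940 → min 34944 | M₂..M₄: k=2: 0+8580+21·30·11=15510; k=3: 16380+0+21·26·11=22386 → min 15510 | M₃..M₅: k=3: 0+3146+30·26·11=11726; k=4: 8580+0+30·11·11=12210 → min 11726.
Length 4: M₁..M₄: k=1: 0+15510+34·21·11=23364; k=2: 21420+8580+34·30·11=41220; k=3: 34944+0+34·26·11=44668 → min 23364 | M₂..M₅: k=2: 0+11726+21·30·11=18656; k=3: 16380+3146+21·26·11=25532; k=4: 15510+0+21·11·11=18051 → min 18051.
Length 5: M₁..M₅: k=1: 0+18051+34·21·11=25905; k=2: 21420+11726+34·30·11=44366; k=3: 34944+3146+34·26·11=47814; k=4: 23364+0+34·11·11=27478 → min 25905.
Optimal parenthesization: (M₁((M₂(M₃M₄))M₅)) with cost 25905.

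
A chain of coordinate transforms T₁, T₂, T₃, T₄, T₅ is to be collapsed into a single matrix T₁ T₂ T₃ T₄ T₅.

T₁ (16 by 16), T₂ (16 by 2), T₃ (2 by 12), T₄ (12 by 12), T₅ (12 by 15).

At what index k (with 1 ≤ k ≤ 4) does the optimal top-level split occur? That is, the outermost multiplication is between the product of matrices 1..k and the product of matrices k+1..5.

Adjacent pairs: T₁T₂ = 16·16·2 = 512; T₂T₃ = 16·2·12 = 384; T₃T₄ = 2·12·12 = 288; T₄T₅ = 12·12·15 = 2160.
Length 3: T₁..T₃: k=1: 0+384+16·16·12=3456; k=2: 512+0+16·2·12=896 → min 896 | T₂..T₄: k=2: 0+288+16·2·12=672; k=3: 384+0+16·12·12=2688 → min 672 | T₃..T₅: k=3: 0+2160+2·12·15=2520; k=4: 288+0+2·12·15=648 → min 648.
Length 4: T₁..T₄: k=1: 0+672+16·16·12=3744; k=2: 512+288+16·2·12=1184; k=3: 896+0+16·12·12=3200 → min 1184 | T₂..T₅: k=2: 0+648+16·2·15=1128; k=3: 384+2160+16·12·15=5424; k=4: 672+0+16·12·15=3552 → min 1128.
Top-level splits: k=1: (T₁..T₁)·(T₂..T₅) → 0+1128+16·16·15 = 4968; k=2: (T₁..T₂)·(T₃..T₅) → 512+648+16·2·15 = 1640; k=3: (T₁..T₃)·(T₄..T₅) → 896+2160+16·12·15 = 5936; k=4: (T₁..T₄)·(T₅..T₅) → 1184+0+16·12·15 = 4064.
Best split is after T₂, i.e. k = 2.

2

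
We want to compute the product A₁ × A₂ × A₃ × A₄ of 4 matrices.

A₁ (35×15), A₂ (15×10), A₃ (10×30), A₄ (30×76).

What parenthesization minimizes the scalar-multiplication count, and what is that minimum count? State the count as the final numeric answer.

Adjacent pairs: A₁A₂ = 35·15·10 = 5250; A₂A₃ = 15·10·30 = 4500; A₃A₄ = 10·30·76 = 22800.
Length 3: A₁..A₃: k=1: 0+4500+35·15·30=20250; k=2: 5250+0+35·10·30=15750 → min 15750 | A₂..A₄: k=2: 0+22800+15·10·76=34200; k=3: 4500+0+15·30·76=38700 → min 34200.
Length 4: A₁..A₄: k=1: 0+34200+35·15·76=74100; k=2: 5250+22800+35·10·76=54650; k=3: 15750+0+35·30·76=95550 → min 54650.
Optimal parenthesization: ((A₁ × A₂) × (A₃ × A₄)) with cost 54650.

54650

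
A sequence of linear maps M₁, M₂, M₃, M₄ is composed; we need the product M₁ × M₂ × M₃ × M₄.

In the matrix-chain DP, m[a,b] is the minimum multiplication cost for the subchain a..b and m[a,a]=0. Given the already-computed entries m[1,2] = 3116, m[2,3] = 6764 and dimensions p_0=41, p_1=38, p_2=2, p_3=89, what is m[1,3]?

10414

m[1,3] = min over k∈[1,2] of m[1,k]+m[k+1,3]+p_{0}·p_k·p_{3}.
k=1: 0 + 6764 + 41·38·89 = 145426; k=2: 3116 + 0 + 41·2·89 = 10414.
Minimum: 10414 at k=2.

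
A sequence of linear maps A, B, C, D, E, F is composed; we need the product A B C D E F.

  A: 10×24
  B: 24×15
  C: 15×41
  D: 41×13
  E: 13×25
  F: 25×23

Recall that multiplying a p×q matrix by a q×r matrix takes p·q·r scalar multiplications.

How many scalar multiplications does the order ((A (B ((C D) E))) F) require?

(C D): 15×41 by 41×13 → 15×13, cost 15·41·13 = 7995
((C D) E): 15×13 by 13×25 → 15×25, cost 15·13·25 = 4875; cumulative 12870
(B ((C D) E)): 24×15 by 15×25 → 24×25, cost 24·15·25 = 9000; cumulative 21870
(A (B ((C D) E))): 10×24 by 24×25 → 10×25, cost 10·24·25 = 6000; cumulative 27870
((A (B ((C D) E))) F): 10×25 by 25×23 → 10×23, cost 10·25·23 = 5750; cumulative 33620
Total: 33620 scalar multiplications.

33620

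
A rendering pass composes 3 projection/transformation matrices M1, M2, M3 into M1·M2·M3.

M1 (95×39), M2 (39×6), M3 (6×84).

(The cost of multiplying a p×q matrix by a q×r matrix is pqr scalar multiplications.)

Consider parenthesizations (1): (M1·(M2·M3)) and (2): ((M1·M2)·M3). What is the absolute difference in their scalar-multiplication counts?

260766

Order (1) = (M1·(M2·M3)): (M2·M3): 39×6 by 6×84 → 39×84, cost 39·6·84 = 19656; (M1·(M2·M3)): 95×39 by 39×84 → 95×84, cost 95·39·84 = 311220; cumulative 330876. Total 330876.
Order (2) = ((M1·M2)·M3): (M1·M2): 95×39 by 39×6 → 95×6, cost 95·39·6 = 22230; ((M1·M2)·M3): 95×6 by 6×84 → 95×84, cost 95·6·84 = 47880; cumulative 70110. Total 70110.
Difference: |330876 − 70110| = 260766.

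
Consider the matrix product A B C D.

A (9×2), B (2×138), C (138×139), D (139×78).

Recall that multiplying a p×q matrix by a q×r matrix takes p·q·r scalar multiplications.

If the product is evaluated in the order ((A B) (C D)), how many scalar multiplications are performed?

(A B): 9×2 by 2×138 → 9×138, cost 9·2·138 = 2484
(C D): 138×139 by 139×78 → 138×78, cost 138·139·78 = 1496196
((A B) (C D)): 9×138 by 138×78 → 9×78, cost 9·138·78 = 96876; cumulative 1595556
Total: 1595556 scalar multiplications.

1595556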